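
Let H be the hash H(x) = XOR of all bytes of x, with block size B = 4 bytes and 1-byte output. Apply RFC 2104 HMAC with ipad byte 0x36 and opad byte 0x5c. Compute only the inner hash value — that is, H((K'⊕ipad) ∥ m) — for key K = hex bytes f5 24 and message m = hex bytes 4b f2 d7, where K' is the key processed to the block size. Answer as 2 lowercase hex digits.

bf

Key hex bytes f5 24 is 2 bytes ≤ B = 4; zero-pad to 4 bytes: K' = f5 24 00 00.
K' ⊕ ipad = c3 12 36 36.
Inner input = c3 12 36 36 ∥ 4b f2 d7.
Inner hash: XOR c3⊕12⊕36⊕36⊕4b⊕f2⊕d7 = bf.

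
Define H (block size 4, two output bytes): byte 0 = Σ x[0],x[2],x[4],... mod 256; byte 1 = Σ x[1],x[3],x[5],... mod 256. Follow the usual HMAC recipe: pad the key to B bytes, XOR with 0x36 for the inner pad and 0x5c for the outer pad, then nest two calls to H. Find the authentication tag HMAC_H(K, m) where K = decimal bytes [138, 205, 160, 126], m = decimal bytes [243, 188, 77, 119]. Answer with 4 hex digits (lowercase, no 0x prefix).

6429

Key decimal bytes [138, 205, 160, 126] = 8a cd a0 7e is exactly B = 4 bytes: K' = 8a cd a0 7e.
K' ⊕ ipad = bc fb 96 48.  K' ⊕ opad = d6 91 fc 22.
Inner input = (K'⊕ipad) ∥ m = bc fb 96 48 ∥ f3 bc 4d 77.
Inner hash: even-index sum = 658 mod 256 = 146; odd-index sum = 630 mod 256 = 118 → 92 76.
Outer input = (K'⊕opad) ∥ inner = d6 91 fc 22 ∥ 92 76.
Outer hash (tag): even-index sum = 612 mod 256 = 100; odd-index sum = 297 mod 256 = 41 → 64 29.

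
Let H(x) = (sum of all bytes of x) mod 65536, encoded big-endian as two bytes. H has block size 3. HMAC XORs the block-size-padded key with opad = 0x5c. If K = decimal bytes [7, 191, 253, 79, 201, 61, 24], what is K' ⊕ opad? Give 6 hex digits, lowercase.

Key decimal bytes [7, 191, 253, 79, 201, 61, 24] = 07 bf fd 4f c9 3d 18 is 7 bytes > B = 3, so hash it first: H(key) = 03 30, then zero-pad to 3 bytes: K' = 03 30 00.
XOR each byte with 0x5c: 03⊕5c=5f, 30⊕5c=6c, 00⊕5c=5c.

5f6c5c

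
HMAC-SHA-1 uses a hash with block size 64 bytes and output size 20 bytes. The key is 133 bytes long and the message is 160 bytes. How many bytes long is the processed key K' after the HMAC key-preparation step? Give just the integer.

64

Key is 133 > 64 bytes, so it is hashed to 20 bytes then zero-padded to 64: |K'| = 64.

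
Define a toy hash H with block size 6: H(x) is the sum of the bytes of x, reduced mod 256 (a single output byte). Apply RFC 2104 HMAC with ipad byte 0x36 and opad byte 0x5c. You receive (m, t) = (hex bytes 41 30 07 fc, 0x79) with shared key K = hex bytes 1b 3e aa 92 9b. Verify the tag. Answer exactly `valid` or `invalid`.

invalid

Key hex bytes 1b 3e aa 92 9b is 5 bytes ≤ B = 6; zero-pad to 6 bytes: K' = 1b 3e aa 92 9b 00.
K' ⊕ ipad = 2d 08 9c a4 ad 36; K' ⊕ opad = 47 62 f6 ce c7 5c.
Inner hash: sum = 45+8+156+164+173+54+65+48+7+252 = 972; mod 256 = 204 → cc.
Outer hash (recomputed tag): sum = 71+98+246+206+199+92+204 = 1116; mod 256 = 92 → 5c.
Recomputed tag = 5c; claimed = 79 → mismatch.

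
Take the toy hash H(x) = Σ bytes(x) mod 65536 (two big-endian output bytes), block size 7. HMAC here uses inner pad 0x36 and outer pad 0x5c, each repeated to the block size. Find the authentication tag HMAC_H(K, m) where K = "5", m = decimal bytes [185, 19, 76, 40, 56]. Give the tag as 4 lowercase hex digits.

Key "5" = 35 is 1 byte ≤ B = 7; zero-pad to 7 bytes: K' = 35 00 00 00 00 00 00.
K' ⊕ ipad = 03 36 36 36 36 36 36.  K' ⊕ opad = 69 5c 5c 5c 5c 5c 5c.
Inner input = (K'⊕ipad) ∥ m = 03 36 36 36 36 36 36 ∥ b9 13 4c 28 38.
Inner hash: sum = 3+54+54+54+54+54+54+185+19+76+40+56 = 703 → 02 bf.
Outer input = (K'⊕opad) ∥ inner = 69 5c 5c 5c 5c 5c 5c ∥ 02 bf.
Outer hash (tag): sum = 105+92+92+92+92+92+92+2+191 = 850 → 03 52.

0352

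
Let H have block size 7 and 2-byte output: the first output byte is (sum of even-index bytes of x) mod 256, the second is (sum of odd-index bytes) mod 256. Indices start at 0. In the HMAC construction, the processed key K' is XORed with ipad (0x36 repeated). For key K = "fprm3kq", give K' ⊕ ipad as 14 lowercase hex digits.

Key "fprm3kq" = 66 70 72 6d 33 6b 71 is exactly B = 7 bytes: K' = 66 70 72 6d 33 6b 71.
XOR each byte with 0x36: 66⊕36=50, 70⊕36=46, 72⊕36=44, 6d⊕36=5b, 33⊕36=05, 6b⊕36=5d, 71⊕36=47.

5046445b055d47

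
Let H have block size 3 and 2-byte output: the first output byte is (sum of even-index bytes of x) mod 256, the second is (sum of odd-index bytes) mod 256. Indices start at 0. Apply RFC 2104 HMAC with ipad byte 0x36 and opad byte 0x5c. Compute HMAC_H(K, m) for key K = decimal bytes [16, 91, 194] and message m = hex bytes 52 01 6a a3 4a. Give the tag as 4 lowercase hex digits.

Key decimal bytes [16, 91, 194] = 10 5b c2 is exactly B = 3 bytes: K' = 10 5b c2.
K' ⊕ ipad = 26 6d f4.  K' ⊕ opad = 4c 07 9e.
Inner input = (K'⊕ipad) ∥ m = 26 6d f4 ∥ 52 01 6a a3 4a.
Inner hash: even-index sum = 446 mod 256 = 190; odd-index sum = 371 mod 256 = 115 → be 73.
Outer input = (K'⊕opad) ∥ inner = 4c 07 9e ∥ be 73.
Outer hash (tag): even-index sum = 349 mod 256 = 93; odd-index sum = 197 mod 256 = 197 → 5d c5.

5dc5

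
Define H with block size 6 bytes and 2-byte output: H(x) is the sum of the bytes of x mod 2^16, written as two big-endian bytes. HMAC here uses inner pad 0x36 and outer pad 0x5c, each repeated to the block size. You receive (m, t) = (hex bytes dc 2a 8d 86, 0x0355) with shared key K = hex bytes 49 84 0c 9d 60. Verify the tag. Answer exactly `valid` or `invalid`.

valid

Key hex bytes 49 84 0c 9d 60 is 5 bytes ≤ B = 6; zero-pad to 6 bytes: K' = 49 84 0c 9d 60 00.
K' ⊕ ipad = 7f b2 3a ab 56 36; K' ⊕ opad = 15 d8 50 c1 3c 5c.
Inner hash: sum = 127+178+58+171+86+54+220+42+141+134 = 1211 → 04 bb.
Outer hash (recomputed tag): sum = 21+216+80+193+60+92+4+187 = 853 → 03 55.
Recomputed tag = 0355; claimed = 0355 → match.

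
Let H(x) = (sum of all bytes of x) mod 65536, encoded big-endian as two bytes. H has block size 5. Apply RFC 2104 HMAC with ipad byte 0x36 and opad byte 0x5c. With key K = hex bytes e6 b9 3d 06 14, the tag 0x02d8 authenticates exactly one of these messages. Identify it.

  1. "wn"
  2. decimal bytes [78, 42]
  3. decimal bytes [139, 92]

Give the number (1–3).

2

Key hex bytes e6 b9 3d 06 14 is exactly B = 5 bytes: K' = e6 b9 3d 06 14.
K' ⊕ ipad = d0 8f 0b 30 22; K' ⊕ opad = ba e5 61 5a 48.
m1: inner = H(d0 8f 0b 30 22 77 6e) = 02 a1; tag = H(ba e5 61 5a 48 02 a1) = 0345
m2: inner = H(d0 8f 0b 30 22 4e 2a) = 02 34; tag = H(ba e5 61 5a 48 02 34) = 02d8 ← matches
m3: inner = H(d0 8f 0b 30 22 8b 5c) = 02 a3; tag = H(ba e5 61 5a 48 02 a3) = 0347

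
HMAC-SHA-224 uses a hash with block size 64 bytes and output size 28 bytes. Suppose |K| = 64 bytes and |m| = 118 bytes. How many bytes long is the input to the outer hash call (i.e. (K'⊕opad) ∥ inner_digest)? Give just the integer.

92

Key is 64 ≤ 64 bytes, zero-padded: |K'| = 64.
Outer input = (K'⊕opad) ∥ H(inner) → 64 + 28 = 92 bytes.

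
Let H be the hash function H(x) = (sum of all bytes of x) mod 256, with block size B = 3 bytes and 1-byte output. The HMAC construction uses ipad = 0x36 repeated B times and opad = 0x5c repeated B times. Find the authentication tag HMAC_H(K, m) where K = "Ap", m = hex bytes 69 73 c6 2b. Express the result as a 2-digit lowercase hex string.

Key "Ap" = 41 70 is 2 bytes ≤ B = 3; zero-pad to 3 bytes: K' = 41 70 00.
K' ⊕ ipad = 77 46 36.  K' ⊕ opad = 1d 2c 5c.
Inner input = (K'⊕ipad) ∥ m = 77 46 36 ∥ 69 73 c6 2b.
Inner hash: sum = 119+70+54+105+115+198+43 = 704; mod 256 = 192 → c0.
Outer input = (K'⊕opad) ∥ inner = 1d 2c 5c ∥ c0.
Outer hash (tag): sum = 29+44+92+192 = 357; mod 256 = 101 → 65.

65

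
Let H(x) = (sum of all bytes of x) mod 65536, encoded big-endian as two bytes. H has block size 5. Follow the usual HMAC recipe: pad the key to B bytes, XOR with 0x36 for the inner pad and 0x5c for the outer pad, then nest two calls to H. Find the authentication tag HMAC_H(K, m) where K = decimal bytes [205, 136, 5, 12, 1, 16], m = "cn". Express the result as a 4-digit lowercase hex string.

0288

Key decimal bytes [205, 136, 5, 12, 1, 16] = cd 88 05 0c 01 10 is 6 bytes > B = 5, so hash it first: H(key) = 01 77, then zero-pad to 5 bytes: K' = 01 77 00 00 00.
K' ⊕ ipad = 37 41 36 36 36.  K' ⊕ opad = 5d 2b 5c 5c 5c.
Inner input = (K'⊕ipad) ∥ m = 37 41 36 36 36 ∥ 63 6e.
Inner hash: sum = 55+65+54+54+54+99+110 = 491 → 01 eb.
Outer input = (K'⊕opad) ∥ inner = 5d 2b 5c 5c 5c ∥ 01 eb.
Outer hash (tag): sum = 93+43+92+92+92+1+235 = 648 → 02 88.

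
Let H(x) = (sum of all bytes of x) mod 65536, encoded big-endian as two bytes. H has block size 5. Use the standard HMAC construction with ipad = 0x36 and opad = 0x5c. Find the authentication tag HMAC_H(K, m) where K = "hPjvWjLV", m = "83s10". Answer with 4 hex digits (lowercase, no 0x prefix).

02fd

Key "hPjvWjLV" = 68 50 6a 76 57 6a 4c 56 is 8 bytes > B = 5, so hash it first: H(key) = 02 fb, then zero-pad to 5 bytes: K' = 02 fb 00 00 00.
K' ⊕ ipad = 34 cd 36 36 36.  K' ⊕ opad = 5e a7 5c 5c 5c.
Inner input = (K'⊕ipad) ∥ m = 34 cd 36 36 36 ∥ 38 33 73 31 30.
Inner hash: sum = 52+205+54+54+54+56+51+115+49+48 = 738 → 02 e2.
Outer input = (K'⊕opad) ∥ inner = 5e a7 5c 5c 5c ∥ 02 e2.
Outer hash (tag): sum = 94+167+92+92+92+2+226 = 765 → 02 fd.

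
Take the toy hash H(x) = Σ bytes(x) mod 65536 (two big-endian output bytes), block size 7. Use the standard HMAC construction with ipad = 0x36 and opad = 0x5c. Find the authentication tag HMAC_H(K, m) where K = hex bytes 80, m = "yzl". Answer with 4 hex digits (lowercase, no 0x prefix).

Key hex bytes 80 is 1 byte ≤ B = 7; zero-pad to 7 bytes: K' = 80 00 00 00 00 00 00.
K' ⊕ ipad = b6 36 36 36 36 36 36.  K' ⊕ opad = dc 5c 5c 5c 5c 5c 5c.
Inner input = (K'⊕ipad) ∥ m = b6 36 36 36 36 36 36 ∥ 79 7a 6c.
Inner hash: sum = 182+54+54+54+54+54+54+121+122+108 = 857 → 03 59.
Outer input = (K'⊕opad) ∥ inner = dc 5c 5c 5c 5c 5c 5c ∥ 03 59.
Outer hash (tag): sum = 220+92+92+92+92+92+92+3+89 = 864 → 03 60.

0360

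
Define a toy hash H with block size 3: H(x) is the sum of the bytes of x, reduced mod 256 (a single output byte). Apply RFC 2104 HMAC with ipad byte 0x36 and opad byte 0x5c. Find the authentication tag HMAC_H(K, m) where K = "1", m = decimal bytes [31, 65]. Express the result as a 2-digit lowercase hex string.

f8

Key "1" = 31 is 1 byte ≤ B = 3; zero-pad to 3 bytes: K' = 31 00 00.
K' ⊕ ipad = 07 36 36.  K' ⊕ opad = 6d 5c 5c.
Inner input = (K'⊕ipad) ∥ m = 07 36 36 ∥ 1f 41.
Inner hash: sum = 7+54+54+31+65 = 211 → d3.
Outer input = (K'⊕opad) ∥ inner = 6d 5c 5c ∥ d3.
Outer hash (tag): sum = 109+92+92+211 = 504; mod 256 = 248 → f8.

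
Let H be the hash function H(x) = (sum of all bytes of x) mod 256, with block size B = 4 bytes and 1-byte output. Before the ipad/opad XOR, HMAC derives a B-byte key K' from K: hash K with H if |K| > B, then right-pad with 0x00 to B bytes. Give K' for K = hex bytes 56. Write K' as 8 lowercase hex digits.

Key hex bytes 56 is 1 byte ≤ B = 4; zero-pad to 4 bytes: K' = 56 00 00 00.

56000000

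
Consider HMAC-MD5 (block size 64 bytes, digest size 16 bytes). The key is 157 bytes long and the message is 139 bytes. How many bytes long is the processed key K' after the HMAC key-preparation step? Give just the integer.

64

Key is 157 > 64 bytes, so it is hashed to 16 bytes then zero-padded to 64: |K'| = 64.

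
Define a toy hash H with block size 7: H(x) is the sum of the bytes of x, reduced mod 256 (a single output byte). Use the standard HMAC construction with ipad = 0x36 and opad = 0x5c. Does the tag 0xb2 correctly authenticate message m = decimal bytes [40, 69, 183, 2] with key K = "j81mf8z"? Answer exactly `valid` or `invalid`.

Key "j81mf8z" = 6a 38 31 6d 66 38 7a is exactly B = 7 bytes: K' = 6a 38 31 6d 66 38 7a.
K' ⊕ ipad = 5c 0e 07 5b 50 0e 4c; K' ⊕ opad = 36 64 6d 31 3a 64 26.
Inner hash: sum = 92+14+7+91+80+14+76+40+69+183+2 = 668; mod 256 = 156 → 9c.
Outer hash (recomputed tag): sum = 54+100+109+49+58+100+38+156 = 664; mod 256 = 152 → 98.
Recomputed tag = 98; claimed = b2 → mismatch.

invalid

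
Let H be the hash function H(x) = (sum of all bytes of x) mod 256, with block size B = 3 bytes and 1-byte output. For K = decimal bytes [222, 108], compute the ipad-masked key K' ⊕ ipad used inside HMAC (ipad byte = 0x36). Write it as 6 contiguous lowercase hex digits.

Key decimal bytes [222, 108] = de 6c is 2 bytes ≤ B = 3; zero-pad to 3 bytes: K' = de 6c 00.
XOR each byte with 0x36: de⊕36=e8, 6c⊕36=5a, 00⊕36=36.

e85a36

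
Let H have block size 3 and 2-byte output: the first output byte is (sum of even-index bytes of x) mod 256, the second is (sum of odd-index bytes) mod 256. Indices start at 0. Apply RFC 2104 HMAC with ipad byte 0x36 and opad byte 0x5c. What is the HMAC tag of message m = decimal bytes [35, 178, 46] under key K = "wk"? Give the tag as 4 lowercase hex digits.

3560

Key "wk" = 77 6b is 2 bytes ≤ B = 3; zero-pad to 3 bytes: K' = 77 6b 00.
K' ⊕ ipad = 41 5d 36.  K' ⊕ opad = 2b 37 5c.
Inner input = (K'⊕ipad) ∥ m = 41 5d 36 ∥ 23 b2 2e.
Inner hash: even-index sum = 297 mod 256 = 41; odd-index sum = 174 mod 256 = 174 → 29 ae.
Outer input = (K'⊕opad) ∥ inner = 2b 37 5c ∥ 29 ae.
Outer hash (tag): even-index sum = 309 mod 256 = 53; odd-index sum = 96 mod 256 = 96 → 35 60.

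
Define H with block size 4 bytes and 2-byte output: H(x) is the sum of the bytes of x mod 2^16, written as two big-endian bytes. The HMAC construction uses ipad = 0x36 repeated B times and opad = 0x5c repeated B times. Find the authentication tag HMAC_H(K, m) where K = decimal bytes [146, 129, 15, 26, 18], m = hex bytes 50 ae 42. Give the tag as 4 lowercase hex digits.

Key decimal bytes [146, 129, 15, 26, 18] = 92 81 0f 1a 12 is 5 bytes > B = 4, so hash it first: H(key) = 01 4e, then zero-pad to 4 bytes: K' = 01 4e 00 00.
K' ⊕ ipad = 37 78 36 36.  K' ⊕ opad = 5d 12 5c 5c.
Inner input = (K'⊕ipad) ∥ m = 37 78 36 36 ∥ 50 ae 42.
Inner hash: sum = 55+120+54+54+80+174+66 = 603 → 02 5b.
Outer input = (K'⊕opad) ∥ inner = 5d 12 5c 5c ∥ 02 5b.
Outer hash (tag): sum = 93+18+92+92+2+91 = 388 → 01 84.

0184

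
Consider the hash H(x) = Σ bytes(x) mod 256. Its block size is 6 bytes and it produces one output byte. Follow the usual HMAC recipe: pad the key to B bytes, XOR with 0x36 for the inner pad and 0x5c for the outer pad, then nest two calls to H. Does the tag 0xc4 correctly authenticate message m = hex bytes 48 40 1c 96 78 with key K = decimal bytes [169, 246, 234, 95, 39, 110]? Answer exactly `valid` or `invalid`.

Key decimal bytes [169, 246, 234, 95, 39, 110] = a9 f6 ea 5f 27 6e is exactly B = 6 bytes: K' = a9 f6 ea 5f 27 6e.
K' ⊕ ipad = 9f c0 dc 69 11 58; K' ⊕ opad = f5 aa b6 03 7b 32.
Inner hash: sum = 159+192+220+105+17+88+72+64+28+150+120 = 1215; mod 256 = 191 → bf.
Outer hash (recomputed tag): sum = 245+170+182+3+123+50+191 = 964; mod 256 = 196 → c4.
Recomputed tag = c4; claimed = c4 → match.

valid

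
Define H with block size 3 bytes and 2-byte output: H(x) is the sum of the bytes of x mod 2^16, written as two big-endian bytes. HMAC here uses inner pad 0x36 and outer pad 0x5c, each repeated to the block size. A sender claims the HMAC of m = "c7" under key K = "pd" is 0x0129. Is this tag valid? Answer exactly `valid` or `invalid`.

valid

Key "pd" = 70 64 is 2 bytes ≤ B = 3; zero-pad to 3 bytes: K' = 70 64 00.
K' ⊕ ipad = 46 52 36; K' ⊕ opad = 2c 38 5c.
Inner hash: sum = 70+82+54+99+55 = 360 → 01 68.
Outer hash (recomputed tag): sum = 44+56+92+1+104 = 297 → 01 29.
Recomputed tag = 0129; claimed = 0129 → match.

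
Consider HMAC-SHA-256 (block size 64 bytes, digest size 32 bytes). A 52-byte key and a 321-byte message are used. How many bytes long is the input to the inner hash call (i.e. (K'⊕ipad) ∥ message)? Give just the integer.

385

Key is 52 ≤ 64 bytes, zero-padded: |K'| = 64.
Inner input = (K'⊕ipad) ∥ m → 64 + 321 = 385 bytes.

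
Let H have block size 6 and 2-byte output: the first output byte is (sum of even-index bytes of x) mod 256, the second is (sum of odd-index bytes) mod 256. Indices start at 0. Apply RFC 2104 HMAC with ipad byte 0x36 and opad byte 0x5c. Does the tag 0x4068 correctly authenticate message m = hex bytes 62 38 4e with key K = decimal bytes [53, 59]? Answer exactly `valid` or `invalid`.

Key decimal bytes [53, 59] = 35 3b is 2 bytes ≤ B = 6; zero-pad to 6 bytes: K' = 35 3b 00 00 00 00.
K' ⊕ ipad = 03 0d 36 36 36 36; K' ⊕ opad = 69 67 5c 5c 5c 5c.
Inner hash: even-index sum = 287 mod 256 = 31; odd-index sum = 177 mod 256 = 177 → 1f b1.
Outer hash (recomputed tag): even-index sum = 320 mod 256 = 64; odd-index sum = 464 mod 256 = 208 → 40 d0.
Recomputed tag = 40d0; claimed = 4068 → mismatch.

invalid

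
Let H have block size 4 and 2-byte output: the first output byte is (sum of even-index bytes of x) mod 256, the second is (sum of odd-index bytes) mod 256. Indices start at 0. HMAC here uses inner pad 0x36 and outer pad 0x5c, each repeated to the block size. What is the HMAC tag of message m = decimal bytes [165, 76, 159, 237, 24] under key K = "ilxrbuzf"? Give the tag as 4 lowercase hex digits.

5a3f

Key "ilxrbuzf" = 69 6c 78 72 62 75 7a 66 is 8 bytes > B = 4, so hash it first: H(key) = bd b9, then zero-pad to 4 bytes: K' = bd b9 00 00.
K' ⊕ ipad = 8b 8f 36 36.  K' ⊕ opad = e1 e5 5c 5c.
Inner input = (K'⊕ipad) ∥ m = 8b 8f 36 36 ∥ a5 4c 9f ed 18.
Inner hash: even-index sum = 541 mod 256 = 29; odd-index sum = 510 mod 256 = 254 → 1d fe.
Outer input = (K'⊕opad) ∥ inner = e1 e5 5c 5c ∥ 1d fe.
Outer hash (tag): even-index sum = 346 mod 256 = 90; odd-index sum = 575 mod 256 = 63 → 5a 3f.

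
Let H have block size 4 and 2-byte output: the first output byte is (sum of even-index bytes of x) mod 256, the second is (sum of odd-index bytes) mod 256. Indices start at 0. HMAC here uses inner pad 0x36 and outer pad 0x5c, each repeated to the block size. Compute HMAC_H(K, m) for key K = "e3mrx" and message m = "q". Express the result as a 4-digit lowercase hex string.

951e

Key "e3mrx" = 65 33 6d 72 78 is 5 bytes > B = 4, so hash it first: H(key) = 4a a5, then zero-pad to 4 bytes: K' = 4a a5 00 00.
K' ⊕ ipad = 7c 93 36 36.  K' ⊕ opad = 16 f9 5c 5c.
Inner input = (K'⊕ipad) ∥ m = 7c 93 36 36 ∥ 71.
Inner hash: even-index sum = 291 mod 256 = 35; odd-index sum = 201 mod 256 = 201 → 23 c9.
Outer input = (K'⊕opad) ∥ inner = 16 f9 5c 5c ∥ 23 c9.
Outer hash (tag): even-index sum = 149 mod 256 = 149; odd-index sum = 542 mod 256 = 30 → 95 1e.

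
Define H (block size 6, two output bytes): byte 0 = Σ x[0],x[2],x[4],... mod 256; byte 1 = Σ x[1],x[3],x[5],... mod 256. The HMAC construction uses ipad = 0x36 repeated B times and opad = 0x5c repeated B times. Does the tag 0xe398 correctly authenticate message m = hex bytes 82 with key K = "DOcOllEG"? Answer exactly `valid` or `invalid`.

invalid

Key "DOcOllEG" = 44 4f 63 4f 6c 6c 45 47 is 8 bytes > B = 6, so hash it first: H(key) = 58 51, then zero-pad to 6 bytes: K' = 58 51 00 00 00 00.
K' ⊕ ipad = 6e 67 36 36 36 36; K' ⊕ opad = 04 0d 5c 5c 5c 5c.
Inner hash: even-index sum = 348 mod 256 = 92; odd-index sum = 211 mod 256 = 211 → 5c d3.
Outer hash (recomputed tag): even-index sum = 280 mod 256 = 24; odd-index sum = 408 mod 256 = 152 → 18 98.
Recomputed tag = 1898; claimed = e398 → mismatch.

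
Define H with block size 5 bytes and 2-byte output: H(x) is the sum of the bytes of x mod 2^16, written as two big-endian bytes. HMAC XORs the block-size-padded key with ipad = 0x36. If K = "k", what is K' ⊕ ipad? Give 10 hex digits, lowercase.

5d36363636

Key "k" = 6b is 1 byte ≤ B = 5; zero-pad to 5 bytes: K' = 6b 00 00 00 00.
XOR each byte with 0x36: 6b⊕36=5d, 00⊕36=36, 00⊕36=36, 00⊕36=36, 00⊕36=36.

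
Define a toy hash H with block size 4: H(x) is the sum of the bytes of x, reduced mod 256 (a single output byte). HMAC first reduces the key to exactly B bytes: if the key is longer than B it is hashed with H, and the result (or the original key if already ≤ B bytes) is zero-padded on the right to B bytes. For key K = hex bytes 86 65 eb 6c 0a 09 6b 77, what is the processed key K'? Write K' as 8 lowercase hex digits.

37000000

|K| = 8 > B = 4, so first hash the key.
H(K): sum = 134+101+235+108+10+9+107+119 = 823; mod 256 = 55 → 37.
Zero-pad H(K) = 37 to 4 bytes: K' = 37 00 00 00.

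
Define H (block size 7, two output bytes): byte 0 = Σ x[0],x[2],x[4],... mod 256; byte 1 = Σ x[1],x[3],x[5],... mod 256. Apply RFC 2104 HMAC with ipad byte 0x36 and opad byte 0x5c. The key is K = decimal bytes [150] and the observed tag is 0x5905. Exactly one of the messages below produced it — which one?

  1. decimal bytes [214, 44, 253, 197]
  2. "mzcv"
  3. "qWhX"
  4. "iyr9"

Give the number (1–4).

3

Key decimal bytes [150] = 96 is 1 byte ≤ B = 7; zero-pad to 7 bytes: K' = 96 00 00 00 00 00 00.
K' ⊕ ipad = a0 36 36 36 36 36 36; K' ⊕ opad = ca 5c 5c 5c 5c 5c 5c.
m1: inner = H(a0 36 36 36 36 36 36 d6 2c fd c5) = 33 75; tag = H(ca 5c 5c 5c 5c 5c 5c 33 75) = 5347
m2: inner = H(a0 36 36 36 36 36 36 6d 7a 63 76) = 32 72; tag = H(ca 5c 5c 5c 5c 5c 5c 32 72) = 5046
m3: inner = H(a0 36 36 36 36 36 36 71 57 68 58) = f1 7b; tag = H(ca 5c 5c 5c 5c 5c 5c f1 7b) = 5905 ← matches
m4: inner = H(a0 36 36 36 36 36 36 69 79 72 39) = f4 7d; tag = H(ca 5c 5c 5c 5c 5c 5c f4 7d) = 5b08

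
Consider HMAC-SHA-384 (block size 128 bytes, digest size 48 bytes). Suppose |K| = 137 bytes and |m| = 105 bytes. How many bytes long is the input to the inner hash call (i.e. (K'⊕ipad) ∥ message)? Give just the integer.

233

Key is 137 > 128 bytes, so it is hashed to 48 bytes then zero-padded to 128: |K'| = 128.
Inner input = (K'⊕ipad) ∥ m → 128 + 105 = 233 bytes.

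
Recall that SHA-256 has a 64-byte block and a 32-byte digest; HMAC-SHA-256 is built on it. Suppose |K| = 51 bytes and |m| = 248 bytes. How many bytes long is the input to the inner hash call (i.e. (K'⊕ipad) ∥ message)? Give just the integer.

312

Key is 51 ≤ 64 bytes, zero-padded: |K'| = 64.
Inner input = (K'⊕ipad) ∥ m → 64 + 248 = 312 bytes.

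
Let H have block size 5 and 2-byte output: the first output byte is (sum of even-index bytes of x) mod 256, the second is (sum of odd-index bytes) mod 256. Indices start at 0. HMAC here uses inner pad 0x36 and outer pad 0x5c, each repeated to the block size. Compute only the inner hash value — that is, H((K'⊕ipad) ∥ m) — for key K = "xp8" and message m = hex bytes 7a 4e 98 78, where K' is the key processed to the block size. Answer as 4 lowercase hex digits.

588e

Key "xp8" = 78 70 38 is 3 bytes ≤ B = 5; zero-pad to 5 bytes: K' = 78 70 38 00 00.
K' ⊕ ipad = 4e 46 0e 36 36.
Inner input = 4e 46 0e 36 36 ∥ 7a 4e 98 78.
Inner hash: even-index sum = 344 mod 256 = 88; odd-index sum = 398 mod 256 = 142 → 58 8e.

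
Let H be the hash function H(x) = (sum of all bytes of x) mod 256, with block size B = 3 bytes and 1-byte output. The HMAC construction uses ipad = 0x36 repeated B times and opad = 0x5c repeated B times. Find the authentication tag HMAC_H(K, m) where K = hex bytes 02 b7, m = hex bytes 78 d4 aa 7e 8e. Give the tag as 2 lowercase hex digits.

92

Key hex bytes 02 b7 is 2 bytes ≤ B = 3; zero-pad to 3 bytes: K' = 02 b7 00.
K' ⊕ ipad = 34 81 36.  K' ⊕ opad = 5e eb 5c.
Inner input = (K'⊕ipad) ∥ m = 34 81 36 ∥ 78 d4 aa 7e 8e.
Inner hash: sum = 52+129+54+120+212+170+126+142 = 1005; mod 256 = 237 → ed.
Outer input = (K'⊕opad) ∥ inner = 5e eb 5c ∥ ed.
Outer hash (tag): sum = 94+235+92+237 = 658; mod 256 = 146 → 92.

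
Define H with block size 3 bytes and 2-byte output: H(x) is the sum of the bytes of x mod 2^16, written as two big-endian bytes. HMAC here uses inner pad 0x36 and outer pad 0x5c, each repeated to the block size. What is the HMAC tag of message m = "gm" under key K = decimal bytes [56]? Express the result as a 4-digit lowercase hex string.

Key decimal bytes [56] = 38 is 1 byte ≤ B = 3; zero-pad to 3 bytes: K' = 38 00 00.
K' ⊕ ipad = 0e 36 36.  K' ⊕ opad = 64 5c 5c.
Inner input = (K'⊕ipad) ∥ m = 0e 36 36 ∥ 67 6d.
Inner hash: sum = 14+54+54+103+109 = 334 → 01 4e.
Outer input = (K'⊕opad) ∥ inner = 64 5c 5c ∥ 01 4e.
Outer hash (tag): sum = 100+92+92+1+78 = 363 → 01 6b.

016b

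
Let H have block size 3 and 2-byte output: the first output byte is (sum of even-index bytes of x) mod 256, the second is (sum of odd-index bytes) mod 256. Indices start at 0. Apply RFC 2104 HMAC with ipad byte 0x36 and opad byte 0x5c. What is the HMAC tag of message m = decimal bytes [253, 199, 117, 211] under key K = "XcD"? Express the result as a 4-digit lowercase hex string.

e3b9

Key "XcD" = 58 63 44 is exactly B = 3 bytes: K' = 58 63 44.
K' ⊕ ipad = 6e 55 72.  K' ⊕ opad = 04 3f 18.
Inner input = (K'⊕ipad) ∥ m = 6e 55 72 ∥ fd c7 75 d3.
Inner hash: even-index sum = 634 mod 256 = 122; odd-index sum = 455 mod 256 = 199 → 7a c7.
Outer input = (K'⊕opad) ∥ inner = 04 3f 18 ∥ 7a c7.
Outer hash (tag): even-index sum = 227 mod 256 = 227; odd-index sum = 185 mod 256 = 185 → e3 b9.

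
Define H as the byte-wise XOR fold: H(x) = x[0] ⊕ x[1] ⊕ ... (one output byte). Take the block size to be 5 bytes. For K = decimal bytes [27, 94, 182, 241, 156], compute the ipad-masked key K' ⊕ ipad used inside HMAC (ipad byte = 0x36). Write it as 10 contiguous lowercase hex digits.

2d6880c7aa

Key decimal bytes [27, 94, 182, 241, 156] = 1b 5e b6 f1 9c is exactly B = 5 bytes: K' = 1b 5e b6 f1 9c.
XOR each byte with 0x36: 1b⊕36=2d, 5e⊕36=68, b6⊕36=80, f1⊕36=c7, 9c⊕36=aa.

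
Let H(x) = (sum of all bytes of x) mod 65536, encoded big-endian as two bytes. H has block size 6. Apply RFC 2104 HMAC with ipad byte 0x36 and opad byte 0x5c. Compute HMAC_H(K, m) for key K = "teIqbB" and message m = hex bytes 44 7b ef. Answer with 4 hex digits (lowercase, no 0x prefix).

01d3

Key "teIqbB" = 74 65 49 71 62 42 is exactly B = 6 bytes: K' = 74 65 49 71 62 42.
K' ⊕ ipad = 42 53 7f 47 54 74.  K' ⊕ opad = 28 39 15 2d 3e 1e.
Inner input = (K'⊕ipad) ∥ m = 42 53 7f 47 54 74 ∥ 44 7b ef.
Inner hash: sum = 66+83+127+71+84+116+68+123+239 = 977 → 03 d1.
Outer input = (K'⊕opad) ∥ inner = 28 39 15 2d 3e 1e ∥ 03 d1.
Outer hash (tag): sum = 40+57+21+45+62+30+3+209 = 467 → 01 d3.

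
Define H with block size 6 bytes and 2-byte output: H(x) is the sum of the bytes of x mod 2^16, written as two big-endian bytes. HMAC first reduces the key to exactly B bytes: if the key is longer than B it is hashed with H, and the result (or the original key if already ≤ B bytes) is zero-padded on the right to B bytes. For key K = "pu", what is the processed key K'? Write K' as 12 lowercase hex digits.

707500000000

Key "pu" = 70 75 is 2 bytes ≤ B = 6; zero-pad to 6 bytes: K' = 70 75 00 00 00 00.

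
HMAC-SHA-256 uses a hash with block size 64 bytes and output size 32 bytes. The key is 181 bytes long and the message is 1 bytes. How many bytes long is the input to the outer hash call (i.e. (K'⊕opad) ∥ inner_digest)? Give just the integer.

Key is 181 > 64 bytes, so it is hashed to 32 bytes then zero-padded to 64: |K'| = 64.
Outer input = (K'⊕opad) ∥ H(inner) → 64 + 32 = 96 bytes.

96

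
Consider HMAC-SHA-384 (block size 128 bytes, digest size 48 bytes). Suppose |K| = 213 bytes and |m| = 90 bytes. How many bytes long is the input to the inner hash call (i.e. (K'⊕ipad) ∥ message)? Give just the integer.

Key is 213 > 128 bytes, so it is hashed to 48 bytes then zero-padded to 128: |K'| = 128.
Inner input = (K'⊕ipad) ∥ m → 128 + 90 = 218 bytes.

218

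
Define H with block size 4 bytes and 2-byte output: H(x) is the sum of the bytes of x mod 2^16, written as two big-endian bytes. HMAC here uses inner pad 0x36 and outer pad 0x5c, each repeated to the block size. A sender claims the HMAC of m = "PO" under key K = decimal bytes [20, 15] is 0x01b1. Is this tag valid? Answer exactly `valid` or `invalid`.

Key decimal bytes [20, 15] = 14 0f is 2 bytes ≤ B = 4; zero-pad to 4 bytes: K' = 14 0f 00 00.
K' ⊕ ipad = 22 39 36 36; K' ⊕ opad = 48 53 5c 5c.
Inner hash: sum = 34+57+54+54+80+79 = 358 → 01 66.
Outer hash (recomputed tag): sum = 72+83+92+92+1+102 = 442 → 01 ba.
Recomputed tag = 01ba; claimed = 01b1 → mismatch.

invalid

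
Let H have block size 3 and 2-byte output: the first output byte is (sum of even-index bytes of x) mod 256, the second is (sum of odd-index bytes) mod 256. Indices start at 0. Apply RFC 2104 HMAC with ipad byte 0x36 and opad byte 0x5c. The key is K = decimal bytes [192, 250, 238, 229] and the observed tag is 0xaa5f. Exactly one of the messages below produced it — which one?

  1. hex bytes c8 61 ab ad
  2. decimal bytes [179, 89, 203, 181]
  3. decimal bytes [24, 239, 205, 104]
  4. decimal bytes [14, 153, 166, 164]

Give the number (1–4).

Key decimal bytes [192, 250, 238, 229] = c0 fa ee e5 is 4 bytes > B = 3, so hash it first: H(key) = ae df, then zero-pad to 3 bytes: K' = ae df 00.
K' ⊕ ipad = 98 e9 36; K' ⊕ opad = f2 83 5c.
m1: inner = H(98 e9 36 c8 61 ab ad) = dc 5c; tag = H(f2 83 5c dc 5c) = aa5f ← matches
m2: inner = H(98 e9 36 b3 59 cb b5) = dc 67; tag = H(f2 83 5c dc 67) = b55f
m3: inner = H(98 e9 36 18 ef cd 68) = 25 ce; tag = H(f2 83 5c 25 ce) = 1ca8
m4: inner = H(98 e9 36 0e 99 a6 a4) = 0b 9d; tag = H(f2 83 5c 0b 9d) = eb8e

1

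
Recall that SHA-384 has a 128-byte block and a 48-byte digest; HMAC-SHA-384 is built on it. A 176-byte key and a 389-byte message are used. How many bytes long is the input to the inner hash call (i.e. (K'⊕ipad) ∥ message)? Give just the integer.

Key is 176 > 128 bytes, so it is hashed to 48 bytes then zero-padded to 128: |K'| = 128.
Inner input = (K'⊕ipad) ∥ m → 128 + 389 = 517 bytes.

517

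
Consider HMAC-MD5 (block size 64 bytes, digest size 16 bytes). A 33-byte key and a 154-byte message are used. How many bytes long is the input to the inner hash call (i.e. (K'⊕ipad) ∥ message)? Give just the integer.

218

Key is 33 ≤ 64 bytes, zero-padded: |K'| = 64.
Inner input = (K'⊕ipad) ∥ m → 64 + 154 = 218 bytes.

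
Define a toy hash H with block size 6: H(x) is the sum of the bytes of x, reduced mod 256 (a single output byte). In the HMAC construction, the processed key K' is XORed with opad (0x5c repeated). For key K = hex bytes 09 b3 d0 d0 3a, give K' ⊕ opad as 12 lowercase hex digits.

Key hex bytes 09 b3 d0 d0 3a is 5 bytes ≤ B = 6; zero-pad to 6 bytes: K' = 09 b3 d0 d0 3a 00.
XOR each byte with 0x5c: 09⊕5c=55, b3⊕5c=ef, d0⊕5c=8c, d0⊕5c=8c, 3a⊕5c=66, 00⊕5c=5c.

55ef8c8c665c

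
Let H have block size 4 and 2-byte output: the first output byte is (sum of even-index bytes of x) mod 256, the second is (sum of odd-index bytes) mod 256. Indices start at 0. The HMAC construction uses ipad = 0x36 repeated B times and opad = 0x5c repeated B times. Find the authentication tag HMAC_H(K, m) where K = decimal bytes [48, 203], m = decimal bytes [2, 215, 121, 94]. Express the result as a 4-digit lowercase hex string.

Key decimal bytes [48, 203] = 30 cb is 2 bytes ≤ B = 4; zero-pad to 4 bytes: K' = 30 cb 00 00.
K' ⊕ ipad = 06 fd 36 36.  K' ⊕ opad = 6c 97 5c 5c.
Inner input = (K'⊕ipad) ∥ m = 06 fd 36 36 ∥ 02 d7 79 5e.
Inner hash: even-index sum = 183 mod 256 = 183; odd-index sum = 616 mod 256 = 104 → b7 68.
Outer input = (K'⊕opad) ∥ inner = 6c 97 5c 5c ∥ b7 68.
Outer hash (tag): even-index sum = 383 mod 256 = 127; odd-index sum = 347 mod 256 = 91 → 7f 5b.

7f5b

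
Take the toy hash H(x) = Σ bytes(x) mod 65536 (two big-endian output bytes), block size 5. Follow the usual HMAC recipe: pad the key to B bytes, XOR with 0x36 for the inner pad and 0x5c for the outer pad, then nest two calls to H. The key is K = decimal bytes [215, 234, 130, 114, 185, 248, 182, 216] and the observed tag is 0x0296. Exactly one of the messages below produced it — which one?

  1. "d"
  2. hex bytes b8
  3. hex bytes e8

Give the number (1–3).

Key decimal bytes [215, 234, 130, 114, 185, 248, 182, 216] = d7 ea 82 72 b9 f8 b6 d8 is 8 bytes > B = 5, so hash it first: H(key) = 05 f4, then zero-pad to 5 bytes: K' = 05 f4 00 00 00.
K' ⊕ ipad = 33 c2 36 36 36; K' ⊕ opad = 59 a8 5c 5c 5c.
m1: inner = H(33 c2 36 36 36 64) = 01 fb; tag = H(59 a8 5c 5c 5c 01 fb) = 0311
m2: inner = H(33 c2 36 36 36 b8) = 02 4f; tag = H(59 a8 5c 5c 5c 02 4f) = 0266
m3: inner = H(33 c2 36 36 36 e8) = 02 7f; tag = H(59 a8 5c 5c 5c 02 7f) = 0296 ← matches

3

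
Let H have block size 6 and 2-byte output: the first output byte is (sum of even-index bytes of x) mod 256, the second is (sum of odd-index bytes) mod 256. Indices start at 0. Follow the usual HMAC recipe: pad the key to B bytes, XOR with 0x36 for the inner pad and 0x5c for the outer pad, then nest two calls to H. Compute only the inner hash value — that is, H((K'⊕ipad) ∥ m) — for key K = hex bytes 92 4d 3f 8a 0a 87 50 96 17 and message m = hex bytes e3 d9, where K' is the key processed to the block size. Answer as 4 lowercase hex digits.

c307

Key hex bytes 92 4d 3f 8a 0a 87 50 96 17 is 9 bytes > B = 6, so hash it first: H(key) = 42 f4, then zero-pad to 6 bytes: K' = 42 f4 00 00 00 00.
K' ⊕ ipad = 74 c2 36 36 36 36.
Inner input = 74 c2 36 36 36 36 ∥ e3 d9.
Inner hash: even-index sum = 451 mod 256 = 195; odd-index sum = 519 mod 256 = 7 → c3 07.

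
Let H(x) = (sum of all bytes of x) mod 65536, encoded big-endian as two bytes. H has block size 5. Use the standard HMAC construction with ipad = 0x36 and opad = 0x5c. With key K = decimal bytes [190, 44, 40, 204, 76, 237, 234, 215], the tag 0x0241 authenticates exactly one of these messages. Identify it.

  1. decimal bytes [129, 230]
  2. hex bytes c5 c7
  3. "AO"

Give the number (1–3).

Key decimal bytes [190, 44, 40, 204, 76, 237, 234, 215] = be 2c 28 cc 4c ed ea d7 is 8 bytes > B = 5, so hash it first: H(key) = 04 d8, then zero-pad to 5 bytes: K' = 04 d8 00 00 00.
K' ⊕ ipad = 32 ee 36 36 36; K' ⊕ opad = 58 84 5c 5c 5c.
m1: inner = H(32 ee 36 36 36 81 e6) = 03 29; tag = H(58 84 5c 5c 5c 03 29) = 021c
m2: inner = H(32 ee 36 36 36 c5 c7) = 03 4e; tag = H(58 84 5c 5c 5c 03 4e) = 0241 ← matches
m3: inner = H(32 ee 36 36 36 41 4f) = 02 52; tag = H(58 84 5c 5c 5c 02 52) = 0244

2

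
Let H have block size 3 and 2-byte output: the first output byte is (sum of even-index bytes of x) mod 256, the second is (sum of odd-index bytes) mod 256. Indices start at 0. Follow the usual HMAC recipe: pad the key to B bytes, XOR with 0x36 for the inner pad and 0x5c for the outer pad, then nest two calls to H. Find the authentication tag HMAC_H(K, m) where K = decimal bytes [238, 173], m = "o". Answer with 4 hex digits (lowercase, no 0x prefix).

Key decimal bytes [238, 173] = ee ad is 2 bytes ≤ B = 3; zero-pad to 3 bytes: K' = ee ad 00.
K' ⊕ ipad = d8 9b 36.  K' ⊕ opad = b2 f1 5c.
Inner input = (K'⊕ipad) ∥ m = d8 9b 36 ∥ 6f.
Inner hash: even-index sum = 270 mod 256 = 14; odd-index sum = 266 mod 256 = 10 → 0e 0a.
Outer input = (K'⊕opad) ∥ inner = b2 f1 5c ∥ 0e 0a.
Outer hash (tag): even-index sum = 280 mod 256 = 24; odd-index sum = 255 mod 256 = 255 → 18 ff.

18ff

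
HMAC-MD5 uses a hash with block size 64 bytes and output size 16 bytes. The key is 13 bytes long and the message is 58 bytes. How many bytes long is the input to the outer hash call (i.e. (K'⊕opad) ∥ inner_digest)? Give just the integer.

80

Key is 13 ≤ 64 bytes, zero-padded: |K'| = 64.
Outer input = (K'⊕opad) ∥ H(inner) → 64 + 16 = 80 bytes.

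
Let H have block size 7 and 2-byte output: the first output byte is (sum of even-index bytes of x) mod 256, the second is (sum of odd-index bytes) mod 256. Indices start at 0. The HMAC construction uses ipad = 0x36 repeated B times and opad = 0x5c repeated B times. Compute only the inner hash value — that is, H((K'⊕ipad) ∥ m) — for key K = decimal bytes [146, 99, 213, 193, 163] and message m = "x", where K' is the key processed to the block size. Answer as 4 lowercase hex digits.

52fa

Key decimal bytes [146, 99, 213, 193, 163] = 92 63 d5 c1 a3 is 5 bytes ≤ B = 7; zero-pad to 7 bytes: K' = 92 63 d5 c1 a3 00 00.
K' ⊕ ipad = a4 55 e3 f7 95 36 36.
Inner input = a4 55 e3 f7 95 36 36 ∥ 78.
Inner hash: even-index sum = 594 mod 256 = 82; odd-index sum = 506 mod 256 = 250 → 52 fa.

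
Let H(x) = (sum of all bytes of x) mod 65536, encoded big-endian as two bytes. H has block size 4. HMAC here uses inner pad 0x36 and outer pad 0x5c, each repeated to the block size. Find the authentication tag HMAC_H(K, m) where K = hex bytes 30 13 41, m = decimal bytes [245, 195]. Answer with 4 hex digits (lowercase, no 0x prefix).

Key hex bytes 30 13 41 is 3 bytes ≤ B = 4; zero-pad to 4 bytes: K' = 30 13 41 00.
K' ⊕ ipad = 06 25 77 36.  K' ⊕ opad = 6c 4f 1d 5c.
Inner input = (K'⊕ipad) ∥ m = 06 25 77 36 ∥ f5 c3.
Inner hash: sum = 6+37+119+54+245+195 = 656 → 02 90.
Outer input = (K'⊕opad) ∥ inner = 6c 4f 1d 5c ∥ 02 90.
Outer hash (tag): sum = 108+79+29+92+2+144 = 454 → 01 c6.

01c6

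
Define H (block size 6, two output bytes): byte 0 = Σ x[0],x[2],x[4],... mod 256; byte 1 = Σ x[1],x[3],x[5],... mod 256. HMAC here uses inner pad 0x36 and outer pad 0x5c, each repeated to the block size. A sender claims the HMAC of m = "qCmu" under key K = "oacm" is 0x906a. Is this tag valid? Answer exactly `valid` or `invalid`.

Key "oacm" = 6f 61 63 6d is 4 bytes ≤ B = 6; zero-pad to 6 bytes: K' = 6f 61 63 6d 00 00.
K' ⊕ ipad = 59 57 55 5b 36 36; K' ⊕ opad = 33 3d 3f 31 5c 5c.
Inner hash: even-index sum = 450 mod 256 = 194; odd-index sum = 416 mod 256 = 160 → c2 a0.
Outer hash (recomputed tag): even-index sum = 400 mod 256 = 144; odd-index sum = 362 mod 256 = 106 → 90 6a.
Recomputed tag = 906a; claimed = 906a → match.

valid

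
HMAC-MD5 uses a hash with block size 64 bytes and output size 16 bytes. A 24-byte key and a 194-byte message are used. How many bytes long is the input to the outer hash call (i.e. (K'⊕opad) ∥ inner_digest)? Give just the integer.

80

Key is 24 ≤ 64 bytes, zero-padded: |K'| = 64.
Outer input = (K'⊕opad) ∥ H(inner) → 64 + 16 = 80 bytes.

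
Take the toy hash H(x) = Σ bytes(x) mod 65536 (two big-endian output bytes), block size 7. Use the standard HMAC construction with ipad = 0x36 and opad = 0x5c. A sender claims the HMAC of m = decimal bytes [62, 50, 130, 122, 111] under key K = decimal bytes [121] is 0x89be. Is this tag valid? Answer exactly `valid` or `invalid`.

invalid

Key decimal bytes [121] = 79 is 1 byte ≤ B = 7; zero-pad to 7 bytes: K' = 79 00 00 00 00 00 00.
K' ⊕ ipad = 4f 36 36 36 36 36 36; K' ⊕ opad = 25 5c 5c 5c 5c 5c 5c.
Inner hash: sum = 79+54+54+54+54+54+54+62+50+130+122+111 = 878 → 03 6e.
Outer hash (recomputed tag): sum = 37+92+92+92+92+92+92+3+110 = 702 → 02 be.
Recomputed tag = 02be; claimed = 89be → mismatch.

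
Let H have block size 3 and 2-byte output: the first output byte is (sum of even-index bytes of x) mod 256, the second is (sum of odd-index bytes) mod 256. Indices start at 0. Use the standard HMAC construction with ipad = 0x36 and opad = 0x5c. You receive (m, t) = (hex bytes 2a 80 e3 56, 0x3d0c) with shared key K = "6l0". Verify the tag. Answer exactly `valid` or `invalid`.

valid

Key "6l0" = 36 6c 30 is exactly B = 3 bytes: K' = 36 6c 30.
K' ⊕ ipad = 00 5a 06; K' ⊕ opad = 6a 30 6c.
Inner hash: even-index sum = 220 mod 256 = 220; odd-index sum = 359 mod 256 = 103 → dc 67.
Outer hash (recomputed tag): even-index sum = 317 mod 256 = 61; odd-index sum = 268 mod 256 = 12 → 3d 0c.
Recomputed tag = 3d0c; claimed = 3d0c → match.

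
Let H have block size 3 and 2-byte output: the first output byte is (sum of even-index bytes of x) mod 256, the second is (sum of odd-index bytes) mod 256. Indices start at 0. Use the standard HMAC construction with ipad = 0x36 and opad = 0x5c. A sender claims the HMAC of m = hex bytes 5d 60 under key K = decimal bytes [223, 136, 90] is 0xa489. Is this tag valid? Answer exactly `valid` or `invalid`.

valid

Key decimal bytes [223, 136, 90] = df 88 5a is exactly B = 3 bytes: K' = df 88 5a.
K' ⊕ ipad = e9 be 6c; K' ⊕ opad = 83 d4 06.
Inner hash: even-index sum = 437 mod 256 = 181; odd-index sum = 283 mod 256 = 27 → b5 1b.
Outer hash (recomputed tag): even-index sum = 164 mod 256 = 164; odd-index sum = 393 mod 256 = 137 → a4 89.
Recomputed tag = a489; claimed = a489 → match.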